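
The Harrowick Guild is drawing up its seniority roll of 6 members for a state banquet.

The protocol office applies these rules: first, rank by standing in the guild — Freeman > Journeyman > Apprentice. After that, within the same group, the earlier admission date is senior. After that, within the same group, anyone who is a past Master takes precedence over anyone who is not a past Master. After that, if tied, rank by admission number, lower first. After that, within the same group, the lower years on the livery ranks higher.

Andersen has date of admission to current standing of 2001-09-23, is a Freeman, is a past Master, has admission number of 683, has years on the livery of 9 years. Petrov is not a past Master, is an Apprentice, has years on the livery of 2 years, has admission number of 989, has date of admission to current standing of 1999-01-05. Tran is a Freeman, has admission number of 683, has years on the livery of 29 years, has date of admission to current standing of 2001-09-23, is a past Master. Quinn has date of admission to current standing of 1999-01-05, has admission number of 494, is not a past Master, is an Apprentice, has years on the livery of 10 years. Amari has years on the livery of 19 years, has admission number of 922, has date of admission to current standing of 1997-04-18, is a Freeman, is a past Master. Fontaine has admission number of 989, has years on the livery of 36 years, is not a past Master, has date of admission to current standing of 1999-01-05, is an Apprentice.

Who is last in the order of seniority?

By standing in the guild: Amari, Andersen and Tran (Freeman); then Quinn, Petrov and Fontaine (Apprentice).
Among Amari, Andersen and Tran, by date of admission to current standing (earlier first): Amari (1997-04-18) before Andersen and Tran (2001-09-23).
Andersen and Tran are each a past Master, so the next rule applies.
Andersen and Tran both have admission number 683, so the next rule applies.
Among Andersen and Tran, by years on the livery (lower first): Andersen (9 years) before Tran (29 years).
Quinn, Petrov and Fontaine all have date of admission to current standing 1999-01-05, so the next rule applies.
Quinn, Petrov and Fontaine are each not a past Master, so the next rule applies.
Among Quinn, Petrov and Fontaine, by admission number (lower first): Quinn (494) before Petrov and Fontaine (989).
Among Petrov and Fontaine, by years on the livery (lower first): Petrov (2 years) before Fontaine (36 years).
Order: Amari, Andersen, Tran, Quinn, Petrov, Fontaine.

Fontaine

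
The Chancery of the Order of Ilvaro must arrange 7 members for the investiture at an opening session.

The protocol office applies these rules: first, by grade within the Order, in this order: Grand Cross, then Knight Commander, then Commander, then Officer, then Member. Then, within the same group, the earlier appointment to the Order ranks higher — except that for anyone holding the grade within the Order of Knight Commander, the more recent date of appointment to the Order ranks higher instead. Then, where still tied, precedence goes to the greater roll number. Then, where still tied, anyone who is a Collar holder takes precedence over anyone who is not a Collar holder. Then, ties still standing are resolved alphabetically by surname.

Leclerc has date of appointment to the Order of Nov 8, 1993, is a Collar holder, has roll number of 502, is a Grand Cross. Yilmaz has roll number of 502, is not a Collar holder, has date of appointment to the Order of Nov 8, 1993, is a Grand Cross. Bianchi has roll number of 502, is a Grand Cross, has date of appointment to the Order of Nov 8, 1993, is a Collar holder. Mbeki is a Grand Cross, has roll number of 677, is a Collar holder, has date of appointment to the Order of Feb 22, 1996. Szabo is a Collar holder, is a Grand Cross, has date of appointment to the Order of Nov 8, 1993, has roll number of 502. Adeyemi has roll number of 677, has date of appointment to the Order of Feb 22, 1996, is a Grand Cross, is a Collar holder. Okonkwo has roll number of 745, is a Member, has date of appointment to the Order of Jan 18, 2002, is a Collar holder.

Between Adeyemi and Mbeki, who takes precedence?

Adeyemi

By grade within the Order: Bianchi, Leclerc, Szabo, Yilmaz, Adeyemi and Mbeki (Grand Cross); then Okonkwo (Member).
Among Bianchi, Leclerc, Szabo, Yilmaz, Adeyemi and Mbeki, by date of appointment to the Order (earlier first): Bianchi, Leclerc, Szabo and Yilmaz (Nov 8, 1993) before Adeyemi and Mbeki (Feb 22, 1996).
Bianchi, Leclerc, Szabo and Yilmaz all have roll number 502, so the next rule applies.
Among Bianchi, Leclerc, Szabo and Yilmaz, a Collar holder before not a Collar holder: Bianchi, Leclerc and Szabo (a Collar holder) before Yilmaz (not a Collar holder).
Among Bianchi, Leclerc and Szabo, alphabetically by surname: Bianchi before Leclerc before Szabo.
Adeyemi and Mbeki both have roll number 677, so the next rule applies.
Adeyemi and Mbeki are each a Collar holder, so the next rule applies.
Among Adeyemi and Mbeki, alphabetically by surname: Adeyemi before Mbeki.
So Adeyemi takes precedence.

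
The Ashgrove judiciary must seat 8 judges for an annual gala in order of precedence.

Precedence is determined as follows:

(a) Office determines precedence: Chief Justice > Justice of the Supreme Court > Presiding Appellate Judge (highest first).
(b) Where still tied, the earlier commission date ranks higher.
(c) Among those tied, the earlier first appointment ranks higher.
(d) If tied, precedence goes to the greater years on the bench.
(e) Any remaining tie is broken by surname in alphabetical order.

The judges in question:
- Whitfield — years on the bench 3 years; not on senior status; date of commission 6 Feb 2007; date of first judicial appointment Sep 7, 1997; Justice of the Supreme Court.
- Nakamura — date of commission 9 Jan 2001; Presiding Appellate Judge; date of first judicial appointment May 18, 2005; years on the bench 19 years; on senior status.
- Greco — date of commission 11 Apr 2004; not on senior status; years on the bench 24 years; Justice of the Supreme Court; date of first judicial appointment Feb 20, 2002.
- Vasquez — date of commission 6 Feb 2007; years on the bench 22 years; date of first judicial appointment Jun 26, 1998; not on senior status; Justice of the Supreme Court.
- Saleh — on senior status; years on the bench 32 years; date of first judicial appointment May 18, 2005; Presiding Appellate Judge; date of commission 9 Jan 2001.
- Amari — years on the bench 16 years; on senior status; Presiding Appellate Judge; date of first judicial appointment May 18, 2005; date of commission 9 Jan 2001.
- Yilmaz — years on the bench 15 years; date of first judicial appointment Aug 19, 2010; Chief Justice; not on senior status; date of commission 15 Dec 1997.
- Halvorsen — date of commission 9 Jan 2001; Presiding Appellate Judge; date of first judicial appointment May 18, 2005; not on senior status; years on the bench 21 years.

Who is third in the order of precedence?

By office: Yilmaz (Chief Justice); then Greco, Whitfield and Vasquez (Justice of the Supreme Court); then Saleh, Halvorsen, Nakamura and Amari (Presiding Appellate Judge).
Among Greco, Whitfield and Vasquez, by date of commission (earlier first): Greco (11 Apr 2004) before Whitfield and Vasquez (6 Feb 2007).
Among Whitfield and Vasquez, by date of first judicial appointment (earlier first): Whitfield (Sep 7, 1997) before Vasquez (Jun 26, 1998).
Saleh, Halvorsen, Nakamura and Amari all have date of commission 9 Jan 2001, so the next rule applies.
Saleh, Halvorsen, Nakamura and Amari all have date of first judicial appointment May 18, 2005, so the next rule applies.
Among Saleh, Halvorsen, Nakamura and Amari, by years on the bench (higher first): Saleh (32 years) before Halvorsen (21 years) before Nakamura (19 years) before Amari (16 years).
Order: Yilmaz, Greco, Whitfield, Vasquez, Saleh, Halvorsen, Nakamura, Amari.

Whitfield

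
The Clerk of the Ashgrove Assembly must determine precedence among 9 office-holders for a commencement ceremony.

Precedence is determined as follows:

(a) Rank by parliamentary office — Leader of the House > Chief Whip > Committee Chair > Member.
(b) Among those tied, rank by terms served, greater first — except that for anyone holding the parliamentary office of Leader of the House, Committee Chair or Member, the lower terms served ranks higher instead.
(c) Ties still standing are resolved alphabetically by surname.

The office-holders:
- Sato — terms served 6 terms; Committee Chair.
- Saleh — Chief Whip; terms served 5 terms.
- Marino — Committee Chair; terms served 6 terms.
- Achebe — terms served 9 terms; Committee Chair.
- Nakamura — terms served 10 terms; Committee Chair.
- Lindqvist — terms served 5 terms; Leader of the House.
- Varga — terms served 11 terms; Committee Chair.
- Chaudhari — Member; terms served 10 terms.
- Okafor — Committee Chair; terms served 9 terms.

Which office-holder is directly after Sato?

Achebe

By parliamentary office: Lindqvist (Leader of the House); then Saleh (Chief Whip); then Marino, Sato, Achebe, Okafor, Nakamura and Varga (Committee Chair); then Chaudhari (Member).
Among Marino, Sato, Achebe, Okafor, Nakamura and Varga, by terms served (lower first) (reversed rule for this group): Marino and Sato (6 terms) before Achebe and Okafor (9 terms) before Nakamura (10 terms) before Varga (11 terms).
Among Marino and Sato, alphabetically by surname: Marino before Sato.
Among Achebe and Okafor, alphabetically by surname: Achebe before Okafor.
Order: Lindqvist, Saleh, Marino, Sato, Achebe, Okafor, Nakamura, Varga, Chaudhari.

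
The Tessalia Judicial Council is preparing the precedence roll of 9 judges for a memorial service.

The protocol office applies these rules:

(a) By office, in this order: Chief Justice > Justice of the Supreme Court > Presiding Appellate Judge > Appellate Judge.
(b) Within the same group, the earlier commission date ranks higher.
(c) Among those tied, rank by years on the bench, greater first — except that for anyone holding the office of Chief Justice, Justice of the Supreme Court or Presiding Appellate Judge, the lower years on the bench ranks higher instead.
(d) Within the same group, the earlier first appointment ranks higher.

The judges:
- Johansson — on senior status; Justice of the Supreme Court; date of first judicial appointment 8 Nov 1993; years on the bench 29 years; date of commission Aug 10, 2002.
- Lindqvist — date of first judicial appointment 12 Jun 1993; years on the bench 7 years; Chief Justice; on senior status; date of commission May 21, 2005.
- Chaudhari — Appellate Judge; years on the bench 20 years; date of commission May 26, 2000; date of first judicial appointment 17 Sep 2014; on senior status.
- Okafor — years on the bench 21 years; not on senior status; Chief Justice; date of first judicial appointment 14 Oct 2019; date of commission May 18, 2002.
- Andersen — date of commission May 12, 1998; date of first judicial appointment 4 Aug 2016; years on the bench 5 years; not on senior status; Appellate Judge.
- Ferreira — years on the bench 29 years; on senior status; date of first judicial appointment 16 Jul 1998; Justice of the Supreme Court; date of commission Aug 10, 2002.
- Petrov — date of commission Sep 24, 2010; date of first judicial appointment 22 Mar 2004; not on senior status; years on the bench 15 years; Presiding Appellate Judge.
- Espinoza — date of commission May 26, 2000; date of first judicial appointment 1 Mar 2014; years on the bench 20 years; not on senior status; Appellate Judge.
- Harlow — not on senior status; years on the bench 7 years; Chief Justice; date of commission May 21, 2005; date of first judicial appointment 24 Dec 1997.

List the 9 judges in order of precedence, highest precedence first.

By office: Okafor, Lindqvist and Harlow (Chief Justice); then Johansson and Ferreira (Justice of the Supreme Court); then Petrov (Presiding Appellate Judge); then Andersen, Espinoza and Chaudhari (Appellate Judge).
Among Okafor, Lindqvist and Harlow, by date of commission (earlier first): Okafor (May 18, 2002) before Lindqvist and Harlow (May 21, 2005).
Lindqvist and Harlow both have years on the bench 7 years, so the next rule applies.
Among Lindqvist and Harlow, by date of first judicial appointment (earlier first): Lindqvist (12 Jun 1993) before Harlow (24 Dec 1997).
Johansson and Ferreira both have date of commission Aug 10, 2002, so the next rule applies.
Johansson and Ferreira both have years on the bench 29 years, so the next rule applies.
Among Johansson and Ferreira, by date of first judicial appointment (earlier first): Johansson (8 Nov 1993) before Ferreira (16 Jul 1998).
Among Andersen, Espinoza and Chaudhari, by date of commission (earlier first): Andersen (May 12, 1998) before Espinoza and Chaudhari (May 26, 2000).
Espinoza and Chaudhari both have years on the bench 20 years, so the next rule applies.
Among Espinoza and Chaudhari, by date of first judicial appointment (earlier first): Espinoza (1 Mar 2014) before Chaudhari (17 Sep 2014).
Full order: Okafor, Lindqvist, Harlow, Johansson, Ferreira, Petrov, Andersen, Espinoza, Chaudhari.

Okafor, Lindqvist, Harlow, Johansson, Ferreira, Petrov, Andersen, Espinoza, Chaudhari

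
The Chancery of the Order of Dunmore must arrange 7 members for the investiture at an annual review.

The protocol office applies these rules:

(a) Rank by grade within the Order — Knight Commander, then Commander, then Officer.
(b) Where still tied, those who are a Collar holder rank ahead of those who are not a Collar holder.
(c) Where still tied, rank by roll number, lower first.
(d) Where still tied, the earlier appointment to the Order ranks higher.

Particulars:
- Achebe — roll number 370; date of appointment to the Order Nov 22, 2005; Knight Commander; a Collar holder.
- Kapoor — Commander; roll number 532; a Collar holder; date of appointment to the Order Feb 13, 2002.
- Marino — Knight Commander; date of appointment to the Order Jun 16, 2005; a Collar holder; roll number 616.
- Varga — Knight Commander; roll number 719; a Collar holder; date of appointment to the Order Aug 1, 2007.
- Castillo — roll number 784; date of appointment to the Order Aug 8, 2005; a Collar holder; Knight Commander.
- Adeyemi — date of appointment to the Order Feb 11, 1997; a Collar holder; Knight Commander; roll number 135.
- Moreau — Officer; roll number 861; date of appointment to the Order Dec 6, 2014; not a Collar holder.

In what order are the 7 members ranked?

By grade within the Order: Adeyemi, Achebe, Marino, Varga and Castillo (Knight Commander); then Kapoor (Commander); then Moreau (Officer).
Adeyemi, Achebe, Marino, Varga and Castillo are each a Collar holder, so the next rule applies.
Among Adeyemi, Achebe, Marino, Varga and Castillo, by roll number (lower first): Adeyemi (135) before Achebe (370) before Marino (616) before Varga (719) before Castillo (784).
Full order: Adeyemi, Achebe, Marino, Varga, Castillo, Kapoor, Moreau.

Adeyemi, Achebe, Marino, Varga, Castillo, Kapoor, Moreau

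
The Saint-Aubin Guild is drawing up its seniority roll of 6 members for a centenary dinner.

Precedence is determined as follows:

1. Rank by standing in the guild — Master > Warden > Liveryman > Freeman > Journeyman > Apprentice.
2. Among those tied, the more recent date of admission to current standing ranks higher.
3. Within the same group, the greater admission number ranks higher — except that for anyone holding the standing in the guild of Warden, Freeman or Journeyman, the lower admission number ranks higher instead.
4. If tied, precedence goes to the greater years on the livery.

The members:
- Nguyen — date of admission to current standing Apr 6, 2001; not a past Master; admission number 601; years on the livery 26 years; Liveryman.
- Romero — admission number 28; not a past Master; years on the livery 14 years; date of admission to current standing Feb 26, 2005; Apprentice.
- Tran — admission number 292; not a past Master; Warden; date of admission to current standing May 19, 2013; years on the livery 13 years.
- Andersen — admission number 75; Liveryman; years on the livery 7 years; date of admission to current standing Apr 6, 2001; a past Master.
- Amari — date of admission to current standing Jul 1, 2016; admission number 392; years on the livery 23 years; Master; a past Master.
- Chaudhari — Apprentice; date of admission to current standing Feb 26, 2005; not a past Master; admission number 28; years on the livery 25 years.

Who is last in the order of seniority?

Romero

By standing in the guild: Amari (Master); then Tran (Warden); then Nguyen and Andersen (Liveryman); then Chaudhari and Romero (Apprentice).
Nguyen and Andersen both have date of admission to current standing Apr 6, 2001, so the next rule applies.
Among Nguyen and Andersen, by admission number (higher first): Nguyen (601) before Andersen (75).
Chaudhari and Romero both have date of admission to current standing Feb 26, 2005, so the next rule applies.
Chaudhari and Romero both have admission number 28, so the next rule applies.
Among Chaudhari and Romero, by years on the livery (higher first): Chaudhari (25 years) before Romero (14 years).
Order: Amari, Tran, Nguyen, Andersen, Chaudhari, Romero.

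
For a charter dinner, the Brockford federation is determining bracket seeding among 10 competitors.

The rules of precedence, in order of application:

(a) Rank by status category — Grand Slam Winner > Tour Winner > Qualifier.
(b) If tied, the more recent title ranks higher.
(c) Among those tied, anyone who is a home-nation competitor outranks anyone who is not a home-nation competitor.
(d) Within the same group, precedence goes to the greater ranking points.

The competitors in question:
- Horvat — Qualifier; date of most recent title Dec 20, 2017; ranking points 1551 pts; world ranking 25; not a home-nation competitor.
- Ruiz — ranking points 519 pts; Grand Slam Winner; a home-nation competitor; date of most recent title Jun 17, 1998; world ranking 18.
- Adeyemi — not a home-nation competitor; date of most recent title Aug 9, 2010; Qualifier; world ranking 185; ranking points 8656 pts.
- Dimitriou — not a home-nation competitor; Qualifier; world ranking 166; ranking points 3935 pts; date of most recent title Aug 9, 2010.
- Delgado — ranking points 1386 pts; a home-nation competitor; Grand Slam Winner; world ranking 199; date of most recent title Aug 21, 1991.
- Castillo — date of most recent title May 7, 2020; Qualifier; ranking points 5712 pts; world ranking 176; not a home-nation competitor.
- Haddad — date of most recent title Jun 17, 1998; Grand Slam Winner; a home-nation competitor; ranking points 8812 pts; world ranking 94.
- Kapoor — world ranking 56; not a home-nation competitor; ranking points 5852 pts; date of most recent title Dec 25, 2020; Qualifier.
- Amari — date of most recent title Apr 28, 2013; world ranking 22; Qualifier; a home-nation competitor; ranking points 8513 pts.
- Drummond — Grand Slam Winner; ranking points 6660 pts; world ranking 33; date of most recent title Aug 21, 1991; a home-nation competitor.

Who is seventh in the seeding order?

Horvat

By status category: Haddad, Ruiz, Drummond and Delgado (Grand Slam Winner); then Kapoor, Castillo, Horvat, Amari, Adeyemi and Dimitriou (Qualifier).
Among Haddad, Ruiz, Drummond and Delgado, by date of most recent title (later first): Haddad and Ruiz (Jun 17, 1998) before Drummond and Delgado (Aug 21, 1991).
Haddad and Ruiz are each a home-nation competitor, so the next rule applies.
Among Haddad and Ruiz, by ranking points (higher first): Haddad (8812 pts) before Ruiz (519 pts).
Drummond and Delgado are each a home-nation competitor, so the next rule applies.
Among Drummond and Delgado, by ranking points (higher first): Drummond (6660 pts) before Delgado (1386 pts).
Among Kapoor, Castillo, Horvat, Amari, Adeyemi and Dimitriou, by date of most recent title (later first): Kapoor (Dec 25, 2020) before Castillo (May 7, 2020) before Horvat (Dec 20, 2017) before Amari (Apr 28, 2013) before Adeyemi and Dimitriou (Aug 9, 2010).
Adeyemi and Dimitriou are each not a home-nation competitor, so the next rule applies.
Among Adeyemi and Dimitriou, by ranking points (higher first): Adeyemi (8656 pts) before Dimitriou (3935 pts).
Order: Haddad, Ruiz, Drummond, Delgado, Kapoor, Castillo, Horvat, Amari, Adeyemi, Dimitriou.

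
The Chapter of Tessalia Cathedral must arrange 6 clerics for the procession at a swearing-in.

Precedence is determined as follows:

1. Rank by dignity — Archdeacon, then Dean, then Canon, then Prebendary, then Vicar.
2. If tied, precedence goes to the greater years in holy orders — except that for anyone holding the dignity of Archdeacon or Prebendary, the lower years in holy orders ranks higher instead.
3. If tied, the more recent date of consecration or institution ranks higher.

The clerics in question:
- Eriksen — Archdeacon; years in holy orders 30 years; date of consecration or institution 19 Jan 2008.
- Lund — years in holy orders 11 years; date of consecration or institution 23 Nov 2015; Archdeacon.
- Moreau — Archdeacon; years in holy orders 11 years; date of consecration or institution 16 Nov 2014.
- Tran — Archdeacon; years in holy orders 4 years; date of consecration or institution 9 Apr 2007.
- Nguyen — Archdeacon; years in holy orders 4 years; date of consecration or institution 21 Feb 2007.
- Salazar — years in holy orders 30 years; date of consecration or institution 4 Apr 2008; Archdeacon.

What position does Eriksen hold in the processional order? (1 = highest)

By dignity: Tran, Nguyen, Lund, Moreau, Salazar and Eriksen (Archdeacon).
Among Tran, Nguyen, Lund, Moreau, Salazar and Eriksen, by years in holy orders (lower first) (reversed rule for this group): Tran and Nguyen (4 years) before Lund and Moreau (11 years) before Salazar and Eriksen (30 years).
Among Tran and Nguyen, by date of consecration or institution (later first): Tran (9 Apr 2007) before Nguyen (21 Feb 2007).
Among Lund and Moreau, by date of consecration or institution (later first): Lund (23 Nov 2015) before Moreau (16 Nov 2014).
Among Salazar and Eriksen, by date of consecration or institution (later first): Salazar (4 Apr 2008) before Eriksen (19 Jan 2008).
Order: Tran, Nguyen, Lund, Moreau, Salazar, Eriksen. So position 6.

6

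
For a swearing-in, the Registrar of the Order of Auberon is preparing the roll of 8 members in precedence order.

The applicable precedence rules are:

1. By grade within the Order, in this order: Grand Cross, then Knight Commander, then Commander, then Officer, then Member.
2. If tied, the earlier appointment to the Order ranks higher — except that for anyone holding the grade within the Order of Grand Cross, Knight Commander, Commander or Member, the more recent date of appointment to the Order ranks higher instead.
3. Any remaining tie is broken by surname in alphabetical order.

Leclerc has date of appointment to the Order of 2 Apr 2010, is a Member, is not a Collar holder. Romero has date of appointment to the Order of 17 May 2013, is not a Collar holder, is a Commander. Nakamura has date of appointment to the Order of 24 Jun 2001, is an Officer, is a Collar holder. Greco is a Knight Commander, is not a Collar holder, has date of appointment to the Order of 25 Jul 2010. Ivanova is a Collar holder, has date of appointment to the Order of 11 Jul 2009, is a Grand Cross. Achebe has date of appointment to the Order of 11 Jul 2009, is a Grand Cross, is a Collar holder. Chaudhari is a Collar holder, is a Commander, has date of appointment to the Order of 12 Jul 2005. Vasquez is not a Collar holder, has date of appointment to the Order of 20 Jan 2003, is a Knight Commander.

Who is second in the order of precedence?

Ivanova

By grade within the Order: Achebe and Ivanova (Grand Cross); then Greco and Vasquez (Knight Commander); then Romero and Chaudhari (Commander); then Nakamura (Officer); then Leclerc (Member).
Achebe and Ivanova both have date of appointment to the Order 11 Jul 2009, so the next rule applies.
Among Achebe and Ivanova, alphabetically by surname: Achebe before Ivanova.
Among Greco and Vasquez, by date of appointment to the Order (later first) (reversed rule for this group): Greco (25 Jul 2010) before Vasquez (20 Jan 2003).
Among Romero and Chaudhari, by date of appointment to the Order (later first) (reversed rule for this group): Romero (17 May 2013) before Chaudhari (12 Jul 2005).
Order: Achebe, Ivanova, Greco, Vasquez, Romero, Chaudhari, Nakamura, Leclerc.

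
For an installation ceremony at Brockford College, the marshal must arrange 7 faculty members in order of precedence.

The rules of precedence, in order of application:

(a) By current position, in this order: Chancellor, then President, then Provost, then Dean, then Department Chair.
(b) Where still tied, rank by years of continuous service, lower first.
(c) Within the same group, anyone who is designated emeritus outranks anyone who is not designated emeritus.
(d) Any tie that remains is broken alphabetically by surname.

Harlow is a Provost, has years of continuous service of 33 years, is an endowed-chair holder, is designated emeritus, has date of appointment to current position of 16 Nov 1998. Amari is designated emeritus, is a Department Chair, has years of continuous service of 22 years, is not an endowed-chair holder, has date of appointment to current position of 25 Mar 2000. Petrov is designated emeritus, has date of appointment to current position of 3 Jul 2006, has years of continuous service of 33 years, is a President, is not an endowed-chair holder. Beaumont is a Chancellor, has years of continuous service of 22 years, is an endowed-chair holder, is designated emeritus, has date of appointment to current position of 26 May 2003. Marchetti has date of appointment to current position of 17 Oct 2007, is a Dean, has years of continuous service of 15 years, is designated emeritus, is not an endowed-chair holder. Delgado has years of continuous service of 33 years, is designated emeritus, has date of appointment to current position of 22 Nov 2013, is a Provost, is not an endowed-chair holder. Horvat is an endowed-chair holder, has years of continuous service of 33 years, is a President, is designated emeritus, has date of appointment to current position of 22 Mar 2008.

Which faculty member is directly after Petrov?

By current position: Beaumont (Chancellor); then Horvat and Petrov (President); then Delgado and Harlow (Provost); then Marchetti (Dean); then Amari (Department Chair).
Horvat and Petrov both have years of continuous service 33 years, so the next rule applies.
Horvat and Petrov are each designated emeritus, so the next rule applies.
Among Horvat and Petrov, alphabetically by surname: Horvat before Petrov.
Delgado and Harlow both have years of continuous service 33 years, so the next rule applies.
Delgado and Harlow are each designated emeritus, so the next rule applies.
Among Delgado and Harlow, alphabetically by surname: Delgado before Harlow.
Order: Beaumont, Horvat, Petrov, Delgado, Harlow, Marchetti, Amari.

Delgado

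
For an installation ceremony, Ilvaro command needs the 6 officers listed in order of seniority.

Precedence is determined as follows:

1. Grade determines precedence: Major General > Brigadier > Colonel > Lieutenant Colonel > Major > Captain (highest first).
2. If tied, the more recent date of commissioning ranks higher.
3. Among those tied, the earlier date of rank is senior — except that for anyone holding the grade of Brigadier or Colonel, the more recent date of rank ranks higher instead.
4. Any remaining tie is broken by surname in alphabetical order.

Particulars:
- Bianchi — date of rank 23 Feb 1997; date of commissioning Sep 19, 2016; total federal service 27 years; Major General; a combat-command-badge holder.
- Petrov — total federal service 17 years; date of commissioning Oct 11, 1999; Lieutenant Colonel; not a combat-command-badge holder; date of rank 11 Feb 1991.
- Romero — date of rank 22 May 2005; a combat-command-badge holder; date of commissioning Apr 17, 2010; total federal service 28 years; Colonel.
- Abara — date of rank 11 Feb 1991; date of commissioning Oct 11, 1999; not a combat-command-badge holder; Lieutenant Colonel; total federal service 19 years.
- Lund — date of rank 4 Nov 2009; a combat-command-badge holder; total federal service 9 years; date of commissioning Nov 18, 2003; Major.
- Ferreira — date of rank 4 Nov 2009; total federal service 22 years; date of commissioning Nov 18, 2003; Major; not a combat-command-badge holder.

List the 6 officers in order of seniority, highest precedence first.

By grade: Bianchi (Major General); then Romero (Colonel); then Abara and Petrov (Lieutenant Colonel); then Ferreira and Lund (Major).
Abara and Petrov both have date of commissioning Oct 11, 1999, so the next rule applies.
Abara and Petrov both have date of rank 11 Feb 1991, so the next rule applies.
Among Abara and Petrov, alphabetically by surname: Abara before Petrov.
Ferreira and Lund both have date of commissioning Nov 18, 2003, so the next rule applies.
Ferreira and Lund both have date of rank 4 Nov 2009, so the next rule applies.
Among Ferreira and Lund, alphabetically by surname: Ferreira before Lund.
Full order: Bianchi, Romero, Abara, Petrov, Ferreira, Lund.

Bianchi, Romero, Abara, Petrov, Ferreira, Lund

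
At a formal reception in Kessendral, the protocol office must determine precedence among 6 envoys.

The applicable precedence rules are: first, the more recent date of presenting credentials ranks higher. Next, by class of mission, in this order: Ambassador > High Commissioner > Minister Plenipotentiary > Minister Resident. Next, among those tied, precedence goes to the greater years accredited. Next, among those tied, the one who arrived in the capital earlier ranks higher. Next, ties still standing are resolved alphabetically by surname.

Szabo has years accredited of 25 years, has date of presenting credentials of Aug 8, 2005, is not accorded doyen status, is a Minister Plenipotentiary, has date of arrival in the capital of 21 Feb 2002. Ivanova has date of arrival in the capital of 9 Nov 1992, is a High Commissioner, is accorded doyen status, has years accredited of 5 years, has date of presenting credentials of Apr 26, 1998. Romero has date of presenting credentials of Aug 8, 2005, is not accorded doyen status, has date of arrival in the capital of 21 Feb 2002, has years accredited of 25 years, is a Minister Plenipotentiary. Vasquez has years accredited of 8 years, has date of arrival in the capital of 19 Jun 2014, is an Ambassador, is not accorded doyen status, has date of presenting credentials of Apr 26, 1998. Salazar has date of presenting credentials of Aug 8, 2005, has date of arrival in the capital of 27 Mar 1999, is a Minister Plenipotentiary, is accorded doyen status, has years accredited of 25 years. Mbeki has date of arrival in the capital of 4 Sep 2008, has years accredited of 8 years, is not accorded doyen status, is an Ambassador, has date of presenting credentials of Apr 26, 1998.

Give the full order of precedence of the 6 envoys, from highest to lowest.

By date of presenting credentials (later first): Salazar, Romero and Szabo (each Aug 8, 2005); then Mbeki, Vasquez and Ivanova (each Apr 26, 1998).
Salazar, Romero and Szabo are each Minister Plenipotentiary, so the next rule applies.
Salazar, Romero and Szabo all have years accredited 25 years, so the next rule applies.
Among Salazar, Romero and Szabo, by date of arrival in the capital (earlier first): Salazar (27 Mar 1999) before Romero and Szabo (21 Feb 2002).
Among Romero and Szabo, alphabetically by surname: Romero before Szabo.
Among Mbeki, Vasquez and Ivanova, by class of mission: Mbeki and Vasquez (Ambassador) before Ivanova (High Commissioner).
Mbeki and Vasquez both have years accredited 8 years, so the next rule applies.
Among Mbeki and Vasquez, by date of arrival in the capital (earlier first): Mbeki (4 Sep 2008) before Vasquez (19 Jun 2014).
Full order: Salazar, Romero, Szabo, Mbeki, Vasquez, Ivanova.

Salazar, Romero, Szabo, Mbeki, Vasquez, Ivanova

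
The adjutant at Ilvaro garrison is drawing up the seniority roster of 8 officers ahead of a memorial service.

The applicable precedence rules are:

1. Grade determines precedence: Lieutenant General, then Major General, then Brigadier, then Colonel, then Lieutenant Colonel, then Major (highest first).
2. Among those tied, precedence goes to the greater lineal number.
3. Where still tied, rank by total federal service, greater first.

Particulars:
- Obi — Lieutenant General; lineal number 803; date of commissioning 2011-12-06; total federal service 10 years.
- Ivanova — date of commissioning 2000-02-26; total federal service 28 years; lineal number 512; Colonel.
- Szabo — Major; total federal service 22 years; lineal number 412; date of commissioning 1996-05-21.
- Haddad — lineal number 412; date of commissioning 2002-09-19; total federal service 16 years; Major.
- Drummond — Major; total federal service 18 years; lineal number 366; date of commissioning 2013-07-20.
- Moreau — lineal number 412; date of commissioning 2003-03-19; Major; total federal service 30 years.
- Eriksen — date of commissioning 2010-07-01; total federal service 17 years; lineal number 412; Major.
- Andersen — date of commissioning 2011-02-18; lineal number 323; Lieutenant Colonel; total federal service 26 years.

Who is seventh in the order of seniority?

By grade: Obi (Lieutenant General); then Ivanova (Colonel); then Andersen (Lieutenant Colonel); then Moreau, Szabo, Eriksen, Haddad and Drummond (Major).
Among Moreau, Szabo, Eriksen, Haddad and Drummond, by lineal number (higher first): Moreau, Szabo, Eriksen and Haddad (412) before Drummond (366).
Among Moreau, Szabo, Eriksen and Haddad, by total federal service (higher first): Moreau (30 years) before Szabo (22 years) before Eriksen (17 years) before Haddad (16 years).
Order: Obi, Ivanova, Andersen, Moreau, Szabo, Eriksen, Haddad, Drummond.

Haddad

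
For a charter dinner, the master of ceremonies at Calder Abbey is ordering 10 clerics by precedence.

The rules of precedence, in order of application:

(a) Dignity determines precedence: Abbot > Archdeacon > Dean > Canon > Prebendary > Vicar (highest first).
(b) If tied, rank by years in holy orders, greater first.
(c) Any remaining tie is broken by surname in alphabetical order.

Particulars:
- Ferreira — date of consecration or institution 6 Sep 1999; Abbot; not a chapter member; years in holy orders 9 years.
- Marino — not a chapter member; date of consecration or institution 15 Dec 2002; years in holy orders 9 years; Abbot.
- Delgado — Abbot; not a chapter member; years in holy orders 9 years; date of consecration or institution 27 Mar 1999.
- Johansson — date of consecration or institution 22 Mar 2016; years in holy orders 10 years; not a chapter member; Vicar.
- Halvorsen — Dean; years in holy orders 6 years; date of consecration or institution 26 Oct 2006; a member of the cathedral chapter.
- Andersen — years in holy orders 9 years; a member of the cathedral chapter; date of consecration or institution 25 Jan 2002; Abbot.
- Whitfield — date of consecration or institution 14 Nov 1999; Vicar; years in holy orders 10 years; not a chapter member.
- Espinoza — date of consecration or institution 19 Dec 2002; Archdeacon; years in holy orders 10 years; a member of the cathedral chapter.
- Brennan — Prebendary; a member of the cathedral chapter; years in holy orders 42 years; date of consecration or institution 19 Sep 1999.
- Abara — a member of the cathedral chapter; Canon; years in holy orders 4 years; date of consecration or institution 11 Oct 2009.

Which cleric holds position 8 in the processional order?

Brennan

By dignity: Andersen, Delgado, Ferreira and Marino (Abbot); then Espinoza (Archdeacon); then Halvorsen (Dean); then Abara (Canon); then Brennan (Prebendary); then Johansson and Whitfield (Vicar).
Andersen, Delgado, Ferreira and Marino all have years in holy orders 9 years, so the next rule applies.
Among Andersen, Delgado, Ferreira and Marino, alphabetically by surname: Andersen before Delgado before Ferreira before Marino.
Johansson and Whitfield both have years in holy orders 10 years, so the next rule applies.
Among Johansson and Whitfield, alphabetically by surname: Johansson before Whitfield.
Order: Andersen, Delgado, Ferreira, Marino, Espinoza, Halvorsen, Abara, Brennan, Johansson, Whitfield.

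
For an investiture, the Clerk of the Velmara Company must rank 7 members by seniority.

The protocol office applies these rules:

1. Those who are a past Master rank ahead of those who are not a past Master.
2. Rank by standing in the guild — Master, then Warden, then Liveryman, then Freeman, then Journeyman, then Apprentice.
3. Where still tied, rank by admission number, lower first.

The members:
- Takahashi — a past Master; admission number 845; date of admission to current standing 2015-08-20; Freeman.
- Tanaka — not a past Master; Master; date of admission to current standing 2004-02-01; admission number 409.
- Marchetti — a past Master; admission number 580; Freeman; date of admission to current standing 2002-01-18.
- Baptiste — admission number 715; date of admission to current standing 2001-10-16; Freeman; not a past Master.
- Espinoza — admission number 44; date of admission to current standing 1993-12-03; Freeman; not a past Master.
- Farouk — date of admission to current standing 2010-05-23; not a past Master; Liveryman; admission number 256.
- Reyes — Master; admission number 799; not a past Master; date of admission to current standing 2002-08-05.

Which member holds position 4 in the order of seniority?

By the first rule: Marchetti and Takahashi (both a past Master); then Tanaka, Reyes, Farouk, Espinoza and Baptiste (each not a past Master).
Marchetti and Takahashi are each Freeman, so the next rule applies.
Among Marchetti and Takahashi, by admission number (lower first): Marchetti (580) before Takahashi (845).
Among Tanaka, Reyes, Farouk, Espinoza and Baptiste, by standing in the guild: Tanaka and Reyes (Master) before Farouk (Liveryman) before Espinoza and Baptiste (Freeman).
Among Tanaka and Reyes, by admission number (lower first): Tanaka (409) before Reyes (799).
Among Espinoza and Baptiste, by admission number (lower first): Espinoza (44) before Baptiste (715).
Order: Marchetti, Takahashi, Tanaka, Reyes, Farouk, Espinoza, Baptiste.

Reyes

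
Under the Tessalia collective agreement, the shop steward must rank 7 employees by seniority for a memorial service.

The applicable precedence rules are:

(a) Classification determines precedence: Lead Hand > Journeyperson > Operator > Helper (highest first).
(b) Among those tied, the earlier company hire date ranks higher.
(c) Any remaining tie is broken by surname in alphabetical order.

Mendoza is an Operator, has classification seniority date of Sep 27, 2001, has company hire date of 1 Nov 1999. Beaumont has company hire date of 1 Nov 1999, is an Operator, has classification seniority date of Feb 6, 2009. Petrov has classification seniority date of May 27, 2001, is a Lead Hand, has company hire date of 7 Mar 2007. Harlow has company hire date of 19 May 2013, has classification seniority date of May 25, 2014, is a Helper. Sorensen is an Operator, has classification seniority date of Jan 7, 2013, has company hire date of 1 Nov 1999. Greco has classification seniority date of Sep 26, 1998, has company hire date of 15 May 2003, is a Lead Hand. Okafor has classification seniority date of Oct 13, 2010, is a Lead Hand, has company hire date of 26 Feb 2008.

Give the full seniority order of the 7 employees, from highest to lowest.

Greco, Petrov, Okafor, Beaumont, Mendoza, Sorensen, Harlow

By classification: Greco, Petrov and Okafor (Lead Hand); then Beaumont, Mendoza and Sorensen (Operator); then Harlow (Helper).
Among Greco, Petrov and Okafor, by company hire date (earlier first): Greco (15 May 2003) before Petrov (7 Mar 2007) before Okafor (26 Feb 2008).
Beaumont, Mendoza and Sorensen all have company hire date 1 Nov 1999, so the next rule applies.
Among Beaumont, Mendoza and Sorensen, alphabetically by surname: Beaumont before Mendoza before Sorensen.
Full order: Greco, Petrov, Okafor, Beaumont, Mendoza, Sorensen, Harlow.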